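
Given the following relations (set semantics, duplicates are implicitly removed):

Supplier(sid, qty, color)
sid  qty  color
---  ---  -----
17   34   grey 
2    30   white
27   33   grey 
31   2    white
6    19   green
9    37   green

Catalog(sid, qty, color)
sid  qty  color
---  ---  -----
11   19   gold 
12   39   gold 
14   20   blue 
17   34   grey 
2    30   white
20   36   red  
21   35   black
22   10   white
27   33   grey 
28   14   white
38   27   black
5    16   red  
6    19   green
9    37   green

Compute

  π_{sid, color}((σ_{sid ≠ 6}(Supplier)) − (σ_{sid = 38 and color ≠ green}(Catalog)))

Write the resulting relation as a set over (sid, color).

{(17, grey), (2, white), (27, grey), (31, white), (9, green)}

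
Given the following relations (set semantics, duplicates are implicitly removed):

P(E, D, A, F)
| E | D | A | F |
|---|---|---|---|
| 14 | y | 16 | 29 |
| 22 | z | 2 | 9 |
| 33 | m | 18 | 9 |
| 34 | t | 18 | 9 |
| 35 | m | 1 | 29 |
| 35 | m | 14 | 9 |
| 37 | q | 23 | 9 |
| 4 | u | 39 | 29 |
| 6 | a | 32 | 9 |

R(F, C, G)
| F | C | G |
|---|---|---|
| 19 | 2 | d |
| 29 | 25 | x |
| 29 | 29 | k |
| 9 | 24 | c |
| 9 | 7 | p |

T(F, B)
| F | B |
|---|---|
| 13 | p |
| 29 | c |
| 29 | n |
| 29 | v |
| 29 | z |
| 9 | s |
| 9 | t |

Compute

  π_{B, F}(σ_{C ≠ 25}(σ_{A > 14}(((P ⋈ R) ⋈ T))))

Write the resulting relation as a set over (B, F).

Natural join on F: {(14, y, 16, 29, 25, x), (14, y, 16, 29, 29, k), (22, z, 2, 9, 24, c), (22, z, 2, 9, 7, p), (33, m, 18, 9, 24, c), (33, m, 18, 9, 7, p), (34, t, 18, 9, 24, c), (34, t, 18, 9, 7, p), (35, m, 1, 29, 25, x), (35, m, 1, 29, 29, k), (35, m, 14, 9, 24, c), (35, m, 14, 9, 7, p), (37, q, 23, 9, 24, c), (37, q, 23, 9, 7, p), (4, u, 39, 29, 25, x), (4, u, 39, 29, 29, k), (6, a, 32, 9, 24, c), (6, a, 32, 9, 7, p)}
Natural join on F: {(14, y, 16, 29, 25, x, c), (14, y, 16, 29, 25, x, n), (14, y, 16, 29, 25, x, v), (14, y, 16, 29, 25, x, z), (14, y, 16, 29, 29, k, c), (14, y, 16, 29, 29, k, n), (14, y, 16, 29, 29, k, v), (14, y, 16, 29, 29, k, z), (22, z, 2, 9, 24, c, s), (22, z, 2, 9, 24, c, t), (22, z, 2, 9, 7, p, s), (22, z, 2, 9, 7, p, t), (33, m, 18, 9, 24, c, s), (33, m, 18, 9, 24, c, t), (33, m, 18, 9, 7, p, s), (33, m, 18, 9, 7, p, t), (34, t, 18, 9, 24, c, s), (34, t, 18, 9, 24, c, t), (34, t, 18, 9, 7, p, s), (34, t, 18, 9, 7, p, t), (35, m, 1, 29, 25, x, c), (35, m, 1, 29, 25, x, n), (35, m, 1, 29, 25, x, v), (35, m, 1, 29, 25, x, z), (35, m, 1, 29, 29, k, c), (35, m, 1, 29, 29, k, n), (35, m, 1, 29, 29, k, v), (35, m, 1, 29, 29, k, z), (35, m, 14, 9, 24, c, s), (35, m, 14, 9, 24, c, t), (35, m, 14, 9, 7, p, s), (35, m, 14, 9, 7, p, t), (37, q, 23, 9, 24, c, s), (37, q, 23, 9, 24, c, t), (37, q, 23, 9, 7, p, s), (37, q, 23, 9, 7, p, t), (4, u, 39, 29, 25, x, c), (4, u, 39, 29, 25, x, n), (4, u, 39, 29, 25, x, v), (4, u, 39, 29, 25, x, z), (4, u, 39, 29, 29, k, c), (4, u, 39, 29, 29, k, n), (4, u, 39, 29, 29, k, v), (4, u, 39, 29, 29, k, z), (6, a, 32, 9, 24, c, s), (6, a, 32, 9, 24, c, t), (6, a, 32, 9, 7, p, s), (6, a, 32, 9, 7, p, t)}
Apply σ_{A > 14}; surviving tuples: {(14, y, 16, 29, 25, x, c), (14, y, 16, 29, 25, x, n), (14, y, 16, 29, 25, x, v), (14, y, 16, 29, 25, x, z), (14, y, 16, 29, 29, k, c), (14, y, 16, 29, 29, k, n), (14, y, 16, 29, 29, k, v), (14, y, 16, 29, 29, k, z), (33, m, 18, 9, 24, c, s), (33, m, 18, 9, 24, c, t), (33, m, 18, 9, 7, p, s), (33, m, 18, 9, 7, p, t), (34, t, 18, 9, 24, c, s), (34, t, 18, 9, 24, c, t), (34, t, 18, 9, 7, p, s), (34, t, 18, 9, 7, p, t), (37, q, 23, 9, 24, c, s), (37, q, 23, 9, 24, c, t), (37, q, 23, 9, 7, p, s), (37, q, 23, 9, 7, p, t), (4, u, 39, 29, 25, x, c), (4, u, 39, 29, 25, x, n), (4, u, 39, 29, 25, x, v), (4, u, 39, 29, 25, x, z), (4, u, 39, 29, 29, k, c), (4, u, 39, 29, 29, k, n), (4, u, 39, 29, 29, k, v), (4, u, 39, 29, 29, k, z), (6, a, 32, 9, 24, c, s), (6, a, 32, 9, 24, c, t), (6, a, 32, 9, 7, p, s), (6, a, 32, 9, 7, p, t)}
Apply σ_{C ≠ 25}; surviving tuples: {(14, y, 16, 29, 29, k, c), (14, y, 16, 29, 29, k, n), (14, y, 16, 29, 29, k, v), (14, y, 16, 29, 29, k, z), (33, m, 18, 9, 24, c, s), (33, m, 18, 9, 24, c, t), (33, m, 18, 9, 7, p, s), (33, m, 18, 9, 7, p, t), (34, t, 18, 9, 24, c, s), (34, t, 18, 9, 24, c, t), (34, t, 18, 9, 7, p, s), (34, t, 18, 9, 7, p, t), (37, q, 23, 9, 24, c, s), (37, q, 23, 9, 24, c, t), (37, q, 23, 9, 7, p, s), (37, q, 23, 9, 7, p, t), (4, u, 39, 29, 29, k, c), (4, u, 39, 29, 29, k, n), (4, u, 39, 29, 29, k, v), (4, u, 39, 29, 29, k, z), (6, a, 32, 9, 24, c, s), (6, a, 32, 9, 24, c, t), (6, a, 32, 9, 7, p, s), (6, a, 32, 9, 7, p, t)}
π_{B, F} gives {(c, 29), (n, 29), (s, 9), (t, 9), (v, 29), (z, 29)} (18 duplicate(s) eliminated).

{(c, 29), (n, 29), (s, 9), (t, 9), (v, 29), (z, 29)}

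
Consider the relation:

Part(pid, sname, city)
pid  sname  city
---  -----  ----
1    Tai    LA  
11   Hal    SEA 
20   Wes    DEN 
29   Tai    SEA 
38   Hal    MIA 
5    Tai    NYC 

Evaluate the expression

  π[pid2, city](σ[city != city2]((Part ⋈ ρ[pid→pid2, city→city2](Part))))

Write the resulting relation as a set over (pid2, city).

ρ[pid→pid2, city→city2]: schema becomes (pid2, sname, city2); tuples unchanged.
Part ⋈ ρ[pid→pid2, city→city2](Part) (natural join on sname): {(1, Tai, LA, 1, LA), (1, Tai, LA, 29, SEA), (1, Tai, LA, 5, NYC), (11, Hal, SEA, 11, SEA), (11, Hal, SEA, 38, MIA), (20, Wes, DEN, 20, DEN), (29, Tai, SEA, 1, LA), (29, Tai, SEA, 29, SEA), (29, Tai, SEA, 5, NYC), (38, Hal, MIA, 11, SEA), (38, Hal, MIA, 38, MIA), (5, Tai, NYC, 1, LA), (5, Tai, NYC, 29, SEA), (5, Tai, NYC, 5, NYC)}
σ[city != city2]: keep tuples satisfying city != city2 → {(1, Tai, LA, 29, SEA), (1, Tai, LA, 5, NYC), (11, Hal, SEA, 38, MIA), (29, Tai, SEA, 1, LA), (29, Tai, SEA, 5, NYC), (38, Hal, MIA, 11, SEA), (5, Tai, NYC, 1, LA), (5, Tai, NYC, 29, SEA)}
π_{pid2, city} gives {(1, NYC), (1, SEA), (11, MIA), (29, LA), (29, NYC), (38, SEA), (5, LA), (5, SEA)}.

{(1, NYC), (1, SEA), (11, MIA), (29, LA), (29, NYC), (38, SEA), (5, LA), (5, SEA)}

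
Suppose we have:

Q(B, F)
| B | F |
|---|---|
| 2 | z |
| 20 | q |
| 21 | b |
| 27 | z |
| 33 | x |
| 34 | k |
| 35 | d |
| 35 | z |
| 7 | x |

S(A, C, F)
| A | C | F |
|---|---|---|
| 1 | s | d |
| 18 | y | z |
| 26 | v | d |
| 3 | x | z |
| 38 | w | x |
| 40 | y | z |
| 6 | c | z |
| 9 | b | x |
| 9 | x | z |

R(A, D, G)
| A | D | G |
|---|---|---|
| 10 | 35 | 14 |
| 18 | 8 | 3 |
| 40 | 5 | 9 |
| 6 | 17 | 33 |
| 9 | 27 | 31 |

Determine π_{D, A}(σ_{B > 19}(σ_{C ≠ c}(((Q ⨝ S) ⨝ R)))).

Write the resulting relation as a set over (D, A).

Natural join on F: {(2, z, 18, y), (2, z, 3, x), (2, z, 40, y), (2, z, 6, c), (2, z, 9, x), (27, z, 18, y), (27, z, 3, x), (27, z, 40, y), (27, z, 6, c), (27, z, 9, x), (33, x, 38, w), (33, x, 9, b), (35, d, 1, s), (35, d, 26, v), (35, z, 18, y), (35, z, 3, x), (35, z, 40, y), (35, z, 6, c), (35, z, 9, x), (7, x, 38, w), (7, x, 9, b)}
Natural join on A: {(2, z, 18, y, 8, 3), (2, z, 40, y, 5, 9), (2, z, 6, c, 17, 33), (2, z, 9, x, 27, 31), (27, z, 18, y, 8, 3), (27, z, 40, y, 5, 9), (27, z, 6, c, 17, 33), (27, z, 9, x, 27, 31), (33, x, 9, b, 27, 31), (35, z, 18, y, 8, 3), (35, z, 40, y, 5, 9), (35, z, 6, c, 17, 33), (35, z, 9, x, 27, 31), (7, x, 9, b, 27, 31)}
Apply σ_{C ≠ c}; surviving tuples: {(2, z, 18, y, 8, 3), (2, z, 40, y, 5, 9), (2, z, 9, x, 27, 31), (27, z, 18, y, 8, 3), (27, z, 40, y, 5, 9), (27, z, 9, x, 27, 31), (33, x, 9, b, 27, 31), (35, z, 18, y, 8, 3), (35, z, 40, y, 5, 9), (35, z, 9, x, 27, 31), (7, x, 9, b, 27, 31)}
Apply σ_{B > 19}; surviving tuples: {(27, z, 18, y, 8, 3), (27, z, 40, y, 5, 9), (27, z, 9, x, 27, 31), (33, x, 9, b, 27, 31), (35, z, 18, y, 8, 3), (35, z, 40, y, 5, 9), (35, z, 9, x, 27, 31)}
Projecting to D, A (4 duplicate(s) eliminated): {(27, 9), (5, 40), (8, 18)}

{(27, 9), (5, 40), (8, 18)}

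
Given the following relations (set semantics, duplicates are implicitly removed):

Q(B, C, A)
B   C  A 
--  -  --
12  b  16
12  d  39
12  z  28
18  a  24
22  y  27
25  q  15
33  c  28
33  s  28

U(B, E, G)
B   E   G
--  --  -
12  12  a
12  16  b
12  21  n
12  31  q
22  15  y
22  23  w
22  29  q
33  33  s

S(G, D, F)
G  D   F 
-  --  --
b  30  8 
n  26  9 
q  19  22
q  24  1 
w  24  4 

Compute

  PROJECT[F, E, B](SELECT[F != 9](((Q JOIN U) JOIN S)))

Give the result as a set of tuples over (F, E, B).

{(1, 29, 22), (1, 31, 12), (22, 29, 22), (22, 31, 12), (4, 23, 22), (8, 16, 12)}

Joining Q and U on B yields {(12, b, 16, 12, a), (12, b, 16, 16, b), (12, b, 16, 21, n), (12, b, 16, 31, q), (12, d, 39, 12, a), (12, d, 39, 16, b), (12, d, 39, 21, n), (12, d, 39, 31, q), (12, z, 28, 12, a), (12, z, 28, 16, b), (12, z, 28, 21, n), (12, z, 28, 31, q), (22, y, 27, 15, y), (22, y, 27, 23, w), (22, y, 27, 29, q), (33, c, 28, 33, s), (33, s, 28, 33, s)}.
Joining (Q JOIN U) and S on G yields {(12, b, 16, 16, b, 30, 8), (12, b, 16, 21, n, 26, 9), (12, b, 16, 31, q, 19, 22), (12, b, 16, 31, q, 24, 1), (12, d, 39, 16, b, 30, 8), (12, d, 39, 21, n, 26, 9), (12, d, 39, 31, q, 19, 22), (12, d, 39, 31, q, 24, 1), (12, z, 28, 16, b, 30, 8), (12, z, 28, 21, n, 26, 9), (12, z, 28, 31, q, 19, 22), (12, z, 28, 31, q, 24, 1), (22, y, 27, 23, w, 24, 4), (22, y, 27, 29, q, 19, 22), (22, y, 27, 29, q, 24, 1)}.
Apply σ_{F != 9}; surviving tuples: {(12, b, 16, 16, b, 30, 8), (12, b, 16, 31, q, 19, 22), (12, b, 16, 31, q, 24, 1), (12, d, 39, 16, b, 30, 8), (12, d, 39, 31, q, 19, 22), (12, d, 39, 31, q, 24, 1), (12, z, 28, 16, b, 30, 8), (12, z, 28, 31, q, 19, 22), (12, z, 28, 31, q, 24, 1), (22, y, 27, 23, w, 24, 4), (22, y, 27, 29, q, 19, 22), (22, y, 27, 29, q, 24, 1)}
Projecting to F, E, B (6 duplicate(s) eliminated): {(1, 29, 22), (1, 31, 12), (22, 29, 22), (22, 31, 12), (4, 23, 22), (8, 16, 12)}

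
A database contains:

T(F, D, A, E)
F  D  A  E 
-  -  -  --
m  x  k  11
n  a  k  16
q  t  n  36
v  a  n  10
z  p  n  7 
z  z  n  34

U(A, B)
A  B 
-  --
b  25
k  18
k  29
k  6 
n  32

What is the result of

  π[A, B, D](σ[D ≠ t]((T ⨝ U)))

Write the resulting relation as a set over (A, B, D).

Natural join on A: {(m, x, k, 11, 18), (m, x, k, 11, 29), (m, x, k, 11, 6), (n, a, k, 16, 18), (n, a, k, 16, 29), (n, a, k, 16, 6), (q, t, n, 36, 32), (v, a, n, 10, 32), (z, p, n, 7, 32), (z, z, n, 34, 32)}
Filtering on D ≠ t leaves {(m, x, k, 11, 18), (m, x, k, 11, 29), (m, x, k, 11, 6), (n, a, k, 16, 18), (n, a, k, 16, 29), (n, a, k, 16, 6), (v, a, n, 10, 32), (z, p, n, 7, 32), (z, z, n, 34, 32)}.
Projecting to A, B, D: {(k, 18, a), (k, 18, x), (k, 29, a), (k, 29, x), (k, 6, a), (k, 6, x), (n, 32, a), (n, 32, p), (n, 32, z)}

{(k, 18, a), (k, 18, x), (k, 29, a), (k, 29, x), (k, 6, a), (k, 6, x), (n, 32, a), (n, 32, p), (n, 32, z)}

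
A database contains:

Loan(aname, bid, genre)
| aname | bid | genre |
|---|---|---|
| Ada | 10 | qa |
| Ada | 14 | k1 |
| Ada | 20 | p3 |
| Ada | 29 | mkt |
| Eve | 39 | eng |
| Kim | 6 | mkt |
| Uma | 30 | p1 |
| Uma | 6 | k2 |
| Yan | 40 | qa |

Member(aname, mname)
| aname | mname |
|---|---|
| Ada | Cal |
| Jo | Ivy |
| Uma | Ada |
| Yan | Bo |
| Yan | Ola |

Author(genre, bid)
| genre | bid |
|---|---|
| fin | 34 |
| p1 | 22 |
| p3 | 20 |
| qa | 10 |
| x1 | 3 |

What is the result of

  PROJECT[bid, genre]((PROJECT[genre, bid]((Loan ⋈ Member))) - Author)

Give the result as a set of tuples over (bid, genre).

{(14, k1), (29, mkt), (30, p1), (40, qa), (6, k2)}

Joining Loan and Member on aname yields {(Ada, 10, qa, Cal), (Ada, 14, k1, Cal), (Ada, 20, p3, Cal), (Ada, 29, mkt, Cal), (Uma, 30, p1, Ada), (Uma, 6, k2, Ada), (Yan, 40, qa, Bo), (Yan, 40, qa, Ola)}.
Projecting to genre, bid (1 duplicate(s) eliminated): {(k1, 14), (k2, 6), (mkt, 29), (p1, 30), (p3, 20), (qa, 10), (qa, 40)}
Taking the difference: {(k1, 14), (k2, 6), (mkt, 29), (p1, 30), (qa, 40)}
Projecting to bid, genre: {(14, k1), (29, mkt), (30, p1), (40, qa), (6, k2)}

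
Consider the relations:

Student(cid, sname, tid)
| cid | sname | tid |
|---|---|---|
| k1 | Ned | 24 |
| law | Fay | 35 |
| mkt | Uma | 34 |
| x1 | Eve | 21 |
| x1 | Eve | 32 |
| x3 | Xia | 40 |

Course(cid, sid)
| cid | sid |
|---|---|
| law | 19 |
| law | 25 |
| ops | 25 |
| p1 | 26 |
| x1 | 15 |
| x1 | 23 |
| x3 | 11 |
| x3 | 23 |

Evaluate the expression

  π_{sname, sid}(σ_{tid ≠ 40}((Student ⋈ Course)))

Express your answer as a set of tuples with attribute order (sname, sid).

{(Eve, 15), (Eve, 23), (Fay, 19), (Fay, 25)}

Natural join on cid: {(law, Fay, 35, 19), (law, Fay, 35, 25), (x1, Eve, 21, 15), (x1, Eve, 21, 23), (x1, Eve, 32, 15), (x1, Eve, 32, 23), (x3, Xia, 40, 11), (x3, Xia, 40, 23)}
Filtering on tid ≠ 40 leaves {(law, Fay, 35, 19), (law, Fay, 35, 25), (x1, Eve, 21, 15), (x1, Eve, 21, 23), (x1, Eve, 32, 15), (x1, Eve, 32, 23)}.
π[sname, sid]: project onto (sname, sid) (2 duplicate(s) eliminated) → {(Eve, 15), (Eve, 23), (Fay, 19), (Fay, 25)}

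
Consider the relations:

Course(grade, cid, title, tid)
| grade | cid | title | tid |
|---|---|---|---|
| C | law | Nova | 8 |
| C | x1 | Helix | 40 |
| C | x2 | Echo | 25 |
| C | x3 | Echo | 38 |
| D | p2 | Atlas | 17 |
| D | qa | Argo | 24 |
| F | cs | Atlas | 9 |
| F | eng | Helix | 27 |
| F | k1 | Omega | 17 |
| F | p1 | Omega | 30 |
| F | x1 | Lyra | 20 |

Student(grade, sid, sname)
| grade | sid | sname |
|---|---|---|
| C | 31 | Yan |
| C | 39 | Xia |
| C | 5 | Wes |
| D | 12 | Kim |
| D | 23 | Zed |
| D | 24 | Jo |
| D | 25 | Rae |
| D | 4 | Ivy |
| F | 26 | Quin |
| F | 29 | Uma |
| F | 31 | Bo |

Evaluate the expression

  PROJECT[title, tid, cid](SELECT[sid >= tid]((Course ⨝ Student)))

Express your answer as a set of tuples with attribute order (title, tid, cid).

{(Argo, 24, qa), (Atlas, 17, p2), (Atlas, 9, cs), (Echo, 25, x2), (Echo, 38, x3), (Helix, 27, eng), (Lyra, 20, x1), (Nova, 8, law), (Omega, 17, k1), (Omega, 30, p1)}

Natural join on grade: {(C, law, Nova, 8, 31, Yan), (C, law, Nova, 8, 39, Xia), (C, law, Nova, 8, 5, Wes), (C, x1, Helix, 40, 31, Yan), (C, x1, Helix, 40, 39, Xia), (C, x1, Helix, 40, 5, Wes), (C, x2, Echo, 25, 31, Yan), (C, x2, Echo, 25, 39, Xia), (C, x2, Echo, 25, 5, Wes), (C, x3, Echo, 38, 31, Yan), (C, x3, Echo, 38, 39, Xia), (C, x3, Echo, 38, 5, Wes), (D, p2, Atlas, 17, 12, Kim), (D, p2, Atlas, 17, 23, Zed), (D, p2, Atlas, 17, 24, Jo), (D, p2, Atlas, 17, 25, Rae), (D, p2, Atlas, 17, 4, Ivy), (D, qa, Argo, 24, 12, Kim), (D, qa, Argo, 24, 23, Zed), (D, qa, Argo, 24, 24, Jo), (D, qa, Argo, 24, 25, Rae), (D, qa, Argo, 24, 4, Ivy), (F, cs, Atlas, 9, 26, Quin), (F, cs, Atlas, 9, 29, Uma), (F, cs, Atlas, 9, 31, Bo), (F, eng, Helix, 27, 26, Quin), (F, eng, Helix, 27, 29, Uma), (F, eng, Helix, 27, 31, Bo), (F, k1, Omega, 17, 26, Quin), (F, k1, Omega, 17, 29, Uma), (F, k1, Omega, 17, 31, Bo), (F, p1, Omega, 30, 26, Quin), (F, p1, Omega, 30, 29, Uma), (F, p1, Omega, 30, 31, Bo), (F, x1, Lyra, 20, 26, Quin), (F, x1, Lyra, 20, 29, Uma), (F, x1, Lyra, 20, 31, Bo)}
Selection sid >= tid: {(C, law, Nova, 8, 31, Yan), (C, law, Nova, 8, 39, Xia), (C, x2, Echo, 25, 31, Yan), (C, x2, Echo, 25, 39, Xia), (C, x3, Echo, 38, 39, Xia), (D, p2, Atlas, 17, 23, Zed), (D, p2, Atlas, 17, 24, Jo), (D, p2, Atlas, 17, 25, Rae), (D, qa, Argo, 24, 24, Jo), (D, qa, Argo, 24, 25, Rae), (F, cs, Atlas, 9, 26, Quin), (F, cs, Atlas, 9, 29, Uma), (F, cs, Atlas, 9, 31, Bo), (F, eng, Helix, 27, 29, Uma), (F, eng, Helix, 27, 31, Bo), (F, k1, Omega, 17, 26, Quin), (F, k1, Omega, 17, 29, Uma), (F, k1, Omega, 17, 31, Bo), (F, p1, Omega, 30, 31, Bo), (F, x1, Lyra, 20, 26, Quin), (F, x1, Lyra, 20, 29, Uma), (F, x1, Lyra, 20, 31, Bo)}
π_{title, tid, cid} gives {(Argo, 24, qa), (Atlas, 17, p2), (Atlas, 9, cs), (Echo, 25, x2), (Echo, 38, x3), (Helix, 27, eng), (Lyra, 20, x1), (Nova, 8, law), (Omega, 17, k1), (Omega, 30, p1)} (12 duplicate(s) eliminated).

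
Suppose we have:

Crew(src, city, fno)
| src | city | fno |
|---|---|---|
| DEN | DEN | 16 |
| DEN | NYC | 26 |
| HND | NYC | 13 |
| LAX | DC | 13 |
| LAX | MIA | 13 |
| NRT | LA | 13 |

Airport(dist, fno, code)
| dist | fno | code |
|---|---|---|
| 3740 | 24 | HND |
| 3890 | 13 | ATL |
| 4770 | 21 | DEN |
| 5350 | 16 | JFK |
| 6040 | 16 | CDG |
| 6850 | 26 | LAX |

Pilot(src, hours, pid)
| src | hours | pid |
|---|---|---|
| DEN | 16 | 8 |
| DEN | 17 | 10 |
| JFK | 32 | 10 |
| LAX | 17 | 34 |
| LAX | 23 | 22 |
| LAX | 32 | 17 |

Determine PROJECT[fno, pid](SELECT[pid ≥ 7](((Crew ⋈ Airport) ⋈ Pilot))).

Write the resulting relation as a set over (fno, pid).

Joining Crew and Airport on fno yields {(DEN, DEN, 16, 5350, JFK), (DEN, DEN, 16, 6040, CDG), (DEN, NYC, 26, 6850, LAX), (HND, NYC, 13, 3890, ATL), (LAX, DC, 13, 3890, ATL), (LAX, MIA, 13, 3890, ATL), (NRT, LA, 13, 3890, ATL)}.
Joining (Crew ⋈ Airport) and Pilot on src yields {(DEN, DEN, 16, 5350, JFK, 16, 8), (DEN, DEN, 16, 5350, JFK, 17, 10), (DEN, DEN, 16, 6040, CDG, 16, 8), (DEN, DEN, 16, 6040, CDG, 17, 10), (DEN, NYC, 26, 6850, LAX, 16, 8), (DEN, NYC, 26, 6850, LAX, 17, 10), (LAX, DC, 13, 3890, ATL, 17, 34), (LAX, DC, 13, 3890, ATL, 23, 22), (LAX, DC, 13, 3890, ATL, 32, 17), (LAX, MIA, 13, 3890, ATL, 17, 34), (LAX, MIA, 13, 3890, ATL, 23, 22), (LAX, MIA, 13, 3890, ATL, 32, 17)}.
Apply σ_{pid ≥ 7}; surviving tuples: {(DEN, DEN, 16, 5350, JFK, 16, 8), (DEN, DEN, 16, 5350, JFK, 17, 10), (DEN, DEN, 16, 6040, CDG, 16, 8), (DEN, DEN, 16, 6040, CDG, 17, 10), (DEN, NYC, 26, 6850, LAX, 16, 8), (DEN, NYC, 26, 6850, LAX, 17, 10), (LAX, DC, 13, 3890, ATL, 17, 34), (LAX, DC, 13, 3890, ATL, 23, 22), (LAX, DC, 13, 3890, ATL, 32, 17), (LAX, MIA, 13, 3890, ATL, 17, 34), (LAX, MIA, 13, 3890, ATL, 23, 22), (LAX, MIA, 13, 3890, ATL, 32, 17)}
π_{fno, pid} gives {(13, 17), (13, 22), (13, 34), (16, 10), (16, 8), (26, 10), (26, 8)} (5 duplicate(s) eliminated).

{(13, 17), (13, 22), (13, 34), (16, 10), (16, 8), (26, 10), (26, 8)}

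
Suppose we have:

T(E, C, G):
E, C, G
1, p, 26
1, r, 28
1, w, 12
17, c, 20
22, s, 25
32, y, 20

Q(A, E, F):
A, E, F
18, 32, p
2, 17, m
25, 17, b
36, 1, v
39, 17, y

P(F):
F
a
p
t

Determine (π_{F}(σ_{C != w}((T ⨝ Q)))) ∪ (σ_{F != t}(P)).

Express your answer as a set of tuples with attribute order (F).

{a, b, m, p, v, y}

T ⋈ Q (natural join on E): {(1, p, 26, 36, v), (1, r, 28, 36, v), (1, w, 12, 36, v), (17, c, 20, 2, m), (17, c, 20, 25, b), (17, c, 20, 39, y), (32, y, 20, 18, p)}
Apply σ_{C != w}; surviving tuples: {(1, p, 26, 36, v), (1, r, 28, 36, v), (17, c, 20, 2, m), (17, c, 20, 25, b), (17, c, 20, 39, y), (32, y, 20, 18, p)}
Keep only column(s) F (1 duplicate(s) eliminated): {b, m, p, v, y}
Apply σ_{F != t}; surviving tuples: {a, p}
Union: {b, m, p, v, y} with {a, p} → {a, b, m, p, v, y}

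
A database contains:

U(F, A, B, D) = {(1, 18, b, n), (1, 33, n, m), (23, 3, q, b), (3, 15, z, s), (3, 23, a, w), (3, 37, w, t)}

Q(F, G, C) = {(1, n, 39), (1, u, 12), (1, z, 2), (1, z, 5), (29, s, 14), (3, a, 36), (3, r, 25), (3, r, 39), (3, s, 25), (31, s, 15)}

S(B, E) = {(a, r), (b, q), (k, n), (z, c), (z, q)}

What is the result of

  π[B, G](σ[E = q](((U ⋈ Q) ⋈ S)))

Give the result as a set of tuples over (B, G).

U ⋈ Q (natural join on F): {(1, 18, b, n, n, 39), (1, 18, b, n, u, 12), (1, 18, b, n, z, 2), (1, 18, b, n, z, 5), (1, 33, n, m, n, 39), (1, 33, n, m, u, 12), (1, 33, n, m, z, 2), (1, 33, n, m, z, 5), (3, 15, z, s, a, 36), (3, 15, z, s, r, 25), (3, 15, z, s, r, 39), (3, 15, z, s, s, 25), (3, 23, a, w, a, 36), (3, 23, a, w, r, 25), (3, 23, a, w, r, 39), (3, 23, a, w, s, 25), (3, 37, w, t, a, 36), (3, 37, w, t, r, 25), (3, 37, w, t, r, 39), (3, 37, w, t, s, 25)}
(U ⋈ Q) ⋈ S (natural join on B): {(1, 18, b, n, n, 39, q), (1, 18, b, n, u, 12, q), (1, 18, b, n, z, 2, q), (1, 18, b, n, z, 5, q), (3, 15, z, s, a, 36, c), (3, 15, z, s, a, 36, q), (3, 15, z, s, r, 25, c), (3, 15, z, s, r, 25, q), (3, 15, z, s, r, 39, c), (3, 15, z, s, r, 39, q), (3, 15, z, s, s, 25, c), (3, 15, z, s, s, 25, q), (3, 23, a, w, a, 36, r), (3, 23, a, w, r, 25, r), (3, 23, a, w, r, 39, r), (3, 23, a, w, s, 25, r)}
Filtering on E = q leaves {(1, 18, b, n, n, 39, q), (1, 18, b, n, u, 12, q), (1, 18, b, n, z, 2, q), (1, 18, b, n, z, 5, q), (3, 15, z, s, a, 36, q), (3, 15, z, s, r, 25, q), (3, 15, z, s, r, 39, q), (3, 15, z, s, s, 25, q)}.
Keep only column(s) B, G (2 duplicate(s) eliminated): {(b, n), (b, u), (b, z), (z, a), (z, r), (z, s)}

{(b, n), (b, u), (b, z), (z, a), (z, r), (z, s)}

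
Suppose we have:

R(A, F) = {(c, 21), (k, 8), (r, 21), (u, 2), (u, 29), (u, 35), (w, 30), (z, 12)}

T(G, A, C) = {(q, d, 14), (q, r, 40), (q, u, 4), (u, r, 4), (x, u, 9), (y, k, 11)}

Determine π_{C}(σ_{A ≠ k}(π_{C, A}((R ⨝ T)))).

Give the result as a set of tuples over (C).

{4, 40, 9}

Natural join on A: {(k, 8, y, 11), (r, 21, q, 40), (r, 21, u, 4), (u, 2, q, 4), (u, 2, x, 9), (u, 29, q, 4), (u, 29, x, 9), (u, 35, q, 4), (u, 35, x, 9)}
π_{C, A} gives {(11, k), (4, r), (4, u), (40, r), (9, u)} (4 duplicate(s) eliminated).
Selection A ≠ k: {(4, r), (4, u), (40, r), (9, u)}
π_{C} gives {4, 40, 9} (1 duplicate(s) eliminated).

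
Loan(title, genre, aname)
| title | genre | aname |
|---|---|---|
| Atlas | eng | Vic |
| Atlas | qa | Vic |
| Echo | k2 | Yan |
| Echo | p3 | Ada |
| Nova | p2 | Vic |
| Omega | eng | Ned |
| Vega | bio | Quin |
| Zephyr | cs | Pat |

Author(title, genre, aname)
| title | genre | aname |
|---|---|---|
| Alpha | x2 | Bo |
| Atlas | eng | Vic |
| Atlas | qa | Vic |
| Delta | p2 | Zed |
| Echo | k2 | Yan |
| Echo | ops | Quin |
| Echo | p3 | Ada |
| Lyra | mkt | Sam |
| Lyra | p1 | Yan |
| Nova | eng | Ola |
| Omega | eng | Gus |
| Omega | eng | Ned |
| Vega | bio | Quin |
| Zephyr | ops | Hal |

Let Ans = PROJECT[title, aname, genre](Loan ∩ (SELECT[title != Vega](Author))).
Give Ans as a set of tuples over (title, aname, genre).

{(Atlas, Vic, eng), (Atlas, Vic, qa), (Echo, Ada, p3), (Echo, Yan, k2), (Omega, Ned, eng)}

Filtering on title != Vega leaves {(Alpha, x2, Bo), (Atlas, eng, Vic), (Atlas, qa, Vic), (Delta, p2, Zed), (Echo, k2, Yan), (Echo, ops, Quin), (Echo, p3, Ada), (Lyra, mkt, Sam), (Lyra, p1, Yan), (Nova, eng, Ola), (Omega, eng, Gus), (Omega, eng, Ned), (Zephyr, ops, Hal)}.
Set intersection of the two operands is {(Atlas, eng, Vic), (Atlas, qa, Vic), (Echo, k2, Yan), (Echo, p3, Ada), (Omega, eng, Ned)}.
π[title, aname, genre]: project onto (title, aname, genre) → {(Atlas, Vic, eng), (Atlas, Vic, qa), (Echo, Ada, p3), (Echo, Yan, k2), (Omega, Ned, eng)}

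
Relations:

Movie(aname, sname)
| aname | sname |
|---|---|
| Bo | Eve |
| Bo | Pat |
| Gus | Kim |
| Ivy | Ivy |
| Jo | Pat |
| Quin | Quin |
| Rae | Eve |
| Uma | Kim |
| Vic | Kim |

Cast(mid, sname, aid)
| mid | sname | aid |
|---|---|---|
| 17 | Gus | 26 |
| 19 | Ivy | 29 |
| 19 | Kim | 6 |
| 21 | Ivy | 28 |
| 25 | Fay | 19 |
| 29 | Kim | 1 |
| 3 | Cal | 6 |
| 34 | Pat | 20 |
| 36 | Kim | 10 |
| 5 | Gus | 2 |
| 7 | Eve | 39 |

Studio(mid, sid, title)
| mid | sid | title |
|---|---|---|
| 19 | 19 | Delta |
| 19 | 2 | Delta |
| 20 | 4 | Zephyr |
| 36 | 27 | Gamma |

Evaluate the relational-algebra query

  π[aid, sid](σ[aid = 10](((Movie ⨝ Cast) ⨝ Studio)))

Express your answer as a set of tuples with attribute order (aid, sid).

{(10, 27)}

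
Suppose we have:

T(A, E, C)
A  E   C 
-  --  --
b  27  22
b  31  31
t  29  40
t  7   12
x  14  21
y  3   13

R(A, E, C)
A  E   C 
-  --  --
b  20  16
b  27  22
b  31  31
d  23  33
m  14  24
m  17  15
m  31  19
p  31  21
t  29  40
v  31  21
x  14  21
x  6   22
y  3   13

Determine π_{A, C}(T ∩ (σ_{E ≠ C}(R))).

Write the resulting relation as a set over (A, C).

σ[E ≠ C]: keep tuples satisfying E ≠ C → {(b, 20, 16), (b, 27, 22), (d, 23, 33), (m, 14, 24), (m, 17, 15), (m, 31, 19), (p, 31, 21), (t, 29, 40), (v, 31, 21), (x, 14, 21), (x, 6, 22), (y, 3, 13)}
Taking the intersection: {(b, 27, 22), (t, 29, 40), (x, 14, 21), (y, 3, 13)}
π_{A, C} gives {(b, 22), (t, 40), (x, 21), (y, 13)}.

{(b, 22), (t, 40), (x, 21), (y, 13)}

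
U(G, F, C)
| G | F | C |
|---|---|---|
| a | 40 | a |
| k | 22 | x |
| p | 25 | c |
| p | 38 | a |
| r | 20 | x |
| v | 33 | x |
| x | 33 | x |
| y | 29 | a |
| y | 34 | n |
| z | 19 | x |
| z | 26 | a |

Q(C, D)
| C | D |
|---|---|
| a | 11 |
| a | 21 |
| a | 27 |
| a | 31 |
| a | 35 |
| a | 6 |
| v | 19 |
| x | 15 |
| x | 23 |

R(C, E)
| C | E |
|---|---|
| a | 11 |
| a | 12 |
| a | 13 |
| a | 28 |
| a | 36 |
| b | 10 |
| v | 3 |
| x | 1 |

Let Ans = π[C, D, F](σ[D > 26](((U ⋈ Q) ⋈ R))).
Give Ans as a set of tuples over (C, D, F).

{(a, 27, 26), (a, 27, 29), (a, 27, 38), (a, 27, 40), (a, 31, 26), (a, 31, 29), (a, 31, 38), (a, 31, 40), (a, 35, 26), (a, 35, 29), (a, 35, 38), (a, 35, 40)}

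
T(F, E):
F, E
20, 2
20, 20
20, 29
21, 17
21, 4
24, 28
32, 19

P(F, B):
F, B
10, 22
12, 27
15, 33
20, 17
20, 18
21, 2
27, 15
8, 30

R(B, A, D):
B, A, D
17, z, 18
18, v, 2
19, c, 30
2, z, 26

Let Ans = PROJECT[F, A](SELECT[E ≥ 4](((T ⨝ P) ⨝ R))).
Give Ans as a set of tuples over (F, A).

{(20, v), (20, z), (21, z)}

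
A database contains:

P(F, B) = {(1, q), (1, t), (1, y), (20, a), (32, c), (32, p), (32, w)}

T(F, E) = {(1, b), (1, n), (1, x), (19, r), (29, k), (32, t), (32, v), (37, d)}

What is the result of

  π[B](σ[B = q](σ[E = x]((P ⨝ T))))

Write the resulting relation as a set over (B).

{q}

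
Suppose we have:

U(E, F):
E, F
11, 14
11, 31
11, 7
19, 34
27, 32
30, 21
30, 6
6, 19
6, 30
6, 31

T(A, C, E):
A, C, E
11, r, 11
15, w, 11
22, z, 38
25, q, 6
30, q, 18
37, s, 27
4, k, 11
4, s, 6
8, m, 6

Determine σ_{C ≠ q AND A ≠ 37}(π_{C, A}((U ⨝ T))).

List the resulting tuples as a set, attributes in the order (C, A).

Natural join on E: {(11, 14, 11, r), (11, 14, 15, w), (11, 14, 4, k), (11, 31, 11, r), (11, 31, 15, w), (11, 31, 4, k), (11, 7, 11, r), (11, 7, 15, w), (11, 7, 4, k), (27, 32, 37, s), (6, 19, 25, q), (6, 19, 4, s), (6, 19, 8, m), (6, 30, 25, q), (6, 30, 4, s), (6, 30, 8, m), (6, 31, 25, q), (6, 31, 4, s), (6, 31, 8, m)}
π[C, A]: project onto (C, A) (12 duplicate(s) eliminated) → {(k, 4), (m, 8), (q, 25), (r, 11), (s, 37), (s, 4), (w, 15)}
Filtering on C ≠ q AND A ≠ 37 leaves {(k, 4), (m, 8), (r, 11), (s, 4), (w, 15)}.

{(k, 4), (m, 8), (r, 11), (s, 4), (w, 15)}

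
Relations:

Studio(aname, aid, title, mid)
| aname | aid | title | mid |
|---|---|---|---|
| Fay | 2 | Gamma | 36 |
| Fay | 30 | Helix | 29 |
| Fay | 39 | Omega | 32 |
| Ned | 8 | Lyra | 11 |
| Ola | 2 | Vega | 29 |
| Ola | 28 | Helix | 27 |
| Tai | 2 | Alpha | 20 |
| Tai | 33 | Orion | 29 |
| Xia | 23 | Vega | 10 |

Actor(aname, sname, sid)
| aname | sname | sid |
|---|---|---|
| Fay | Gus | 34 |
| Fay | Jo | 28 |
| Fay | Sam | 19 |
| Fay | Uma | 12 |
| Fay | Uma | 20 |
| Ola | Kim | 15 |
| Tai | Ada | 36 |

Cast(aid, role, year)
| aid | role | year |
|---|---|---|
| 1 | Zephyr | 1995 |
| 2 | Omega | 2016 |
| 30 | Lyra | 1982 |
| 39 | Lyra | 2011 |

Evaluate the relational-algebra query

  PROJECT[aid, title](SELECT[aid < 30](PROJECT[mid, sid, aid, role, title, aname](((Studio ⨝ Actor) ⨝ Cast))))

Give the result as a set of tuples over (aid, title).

Studio ⋈ Actor (natural join on aname): {(Fay, 2, Gamma, 36, Gus, 34), (Fay, 2, Gamma, 36, Jo, 28), (Fay, 2, Gamma, 36, Sam, 19), (Fay, 2, Gamma, 36, Uma, 12), (Fay, 2, Gamma, 36, Uma, 20), (Fay, 30, Helix, 29, Gus, 34), (Fay, 30, Helix, 29, Jo, 28), (Fay, 30, Helix, 29, Sam, 19), (Fay, 30, Helix, 29, Uma, 12), (Fay, 30, Helix, 29, Uma, 20), (Fay, 39, Omega, 32, Gus, 34), (Fay, 39, Omega, 32, Jo, 28), (Fay, 39, Omega, 32, Sam, 19), (Fay, 39, Omega, 32, Uma, 12), (Fay, 39, Omega, 32, Uma, 20), (Ola, 2, Vega, 29, Kim, 15), (Ola, 28, Helix, 27, Kim, 15), (Tai, 2, Alpha, 20, Ada, 36), (Tai, 33, Orion, 29, Ada, 36)}
(Studio ⨝ Actor) ⋈ Cast (natural join on aid): {(Fay, 2, Gamma, 36, Gus, 34, Omega, 2016), (Fay, 2, Gamma, 36, Jo, 28, Omega, 2016), (Fay, 2, Gamma, 36, Sam, 19, Omega, 2016), (Fay, 2, Gamma, 36, Uma, 12, Omega, 2016), (Fay, 2, Gamma, 36, Uma, 20, Omega, 2016), (Fay, 30, Helix, 29, Gus, 34, Lyra, 1982), (Fay, 30, Helix, 29, Jo, 28, Lyra, 1982), (Fay, 30, Helix, 29, Sam, 19, Lyra, 1982), (Fay, 30, Helix, 29, Uma, 12, Lyra, 1982), (Fay, 30, Helix, 29, Uma, 20, Lyra, 1982), (Fay, 39, Omega, 32, Gus, 34, Lyra, 2011), (Fay, 39, Omega, 32, Jo, 28, Lyra, 2011), (Fay, 39, Omega, 32, Sam, 19, Lyra, 2011), (Fay, 39, Omega, 32, Uma, 12, Lyra, 2011), (Fay, 39, Omega, 32, Uma, 20, Lyra, 2011), (Ola, 2, Vega, 29, Kim, 15, Omega, 2016), (Tai, 2, Alpha, 20, Ada, 36, Omega, 2016)}
Keep only column(s) mid, sid, aid, role, title, aname: {(20, 36, 2, Omega, Alpha, Tai), (29, 12, 30, Lyra, Helix, Fay), (29, 15, 2, Omega, Vega, Ola), (29, 19, 30, Lyra, Helix, Fay), (29, 20, 30, Lyra, Helix, Fay), (29, 28, 30, Lyra, Helix, Fay), (29, 34, 30, Lyra, Helix, Fay), (32, 12, 39, Lyra, Omega, Fay), (32, 19, 39, Lyra, Omega, Fay), (32, 20, 39, Lyra, Omega, Fay), (32, 28, 39, Lyra, Omega, Fay), (32, 34, 39, Lyra, Omega, Fay), (36, 12, 2, Omega, Gamma, Fay), (36, 19, 2, Omega, Gamma, Fay), (36, 20, 2, Omega, Gamma, Fay), (36, 28, 2, Omega, Gamma, Fay), (36, 34, 2, Omega, Gamma, Fay)}
Apply σ_{aid < 30}; surviving tuples: {(20, 36, 2, Omega, Alpha, Tai), (29, 15, 2, Omega, Vega, Ola), (36, 12, 2, Omega, Gamma, Fay), (36, 19, 2, Omega, Gamma, Fay), (36, 20, 2, Omega, Gamma, Fay), (36, 28, 2, Omega, Gamma, Fay), (36, 34, 2, Omega, Gamma, Fay)}
Keep only column(s) aid, title (4 duplicate(s) eliminated): {(2, Alpha), (2, Gamma), (2, Vega)}

{(2, Alpha), (2, Gamma), (2, Vega)}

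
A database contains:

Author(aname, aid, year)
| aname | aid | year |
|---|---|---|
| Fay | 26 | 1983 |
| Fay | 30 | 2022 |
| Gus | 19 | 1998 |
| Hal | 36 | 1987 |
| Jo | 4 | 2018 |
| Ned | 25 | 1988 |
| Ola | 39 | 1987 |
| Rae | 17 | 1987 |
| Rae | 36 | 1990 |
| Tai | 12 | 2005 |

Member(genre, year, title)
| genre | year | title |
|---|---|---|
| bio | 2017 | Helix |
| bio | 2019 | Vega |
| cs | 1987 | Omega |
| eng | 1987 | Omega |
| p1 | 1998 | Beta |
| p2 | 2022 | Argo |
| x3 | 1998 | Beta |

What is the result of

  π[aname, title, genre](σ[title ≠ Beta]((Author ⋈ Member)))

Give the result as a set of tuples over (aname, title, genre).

Author ⋈ Member (natural join on year): {(Fay, 30, 2022, p2, Argo), (Gus, 19, 1998, p1, Beta), (Gus, 19, 1998, x3, Beta), (Hal, 36, 1987, cs, Omega), (Hal, 36, 1987, eng, Omega), (Ola, 39, 1987, cs, Omega), (Ola, 39, 1987, eng, Omega), (Rae, 17, 1987, cs, Omega), (Rae, 17, 1987, eng, Omega)}
σ[title ≠ Beta]: keep tuples satisfying title ≠ Beta → {(Fay, 30, 2022, p2, Argo), (Hal, 36, 1987, cs, Omega), (Hal, 36, 1987, eng, Omega), (Ola, 39, 1987, cs, Omega), (Ola, 39, 1987, eng, Omega), (Rae, 17, 1987, cs, Omega), (Rae, 17, 1987, eng, Omega)}
π_{aname, title, genre} gives {(Fay, Argo, p2), (Hal, Omega, cs), (Hal, Omega, eng), (Ola, Omega, cs), (Ola, Omega, eng), (Rae, Omega, cs), (Rae, Omega, eng)}.

{(Fay, Argo, p2), (Hal, Omega, cs), (Hal, Omega, eng), (Ola, Omega, cs), (Ola, Omega, eng), (Rae, Omega, cs), (Rae, Omega, eng)}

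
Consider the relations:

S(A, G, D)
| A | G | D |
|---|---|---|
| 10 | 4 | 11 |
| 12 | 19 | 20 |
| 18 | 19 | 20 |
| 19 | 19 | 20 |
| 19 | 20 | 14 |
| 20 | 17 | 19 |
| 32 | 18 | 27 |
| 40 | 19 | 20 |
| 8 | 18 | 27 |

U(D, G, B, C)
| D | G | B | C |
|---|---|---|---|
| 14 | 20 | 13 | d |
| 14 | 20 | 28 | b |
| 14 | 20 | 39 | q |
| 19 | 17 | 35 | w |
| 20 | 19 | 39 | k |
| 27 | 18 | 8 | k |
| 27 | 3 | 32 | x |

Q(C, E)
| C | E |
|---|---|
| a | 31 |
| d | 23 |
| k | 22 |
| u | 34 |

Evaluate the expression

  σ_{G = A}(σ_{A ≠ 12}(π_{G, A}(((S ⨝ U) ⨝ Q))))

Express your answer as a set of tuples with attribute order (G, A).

Joining S and U on G, D yields {(12, 19, 20, 39, k), (18, 19, 20, 39, k), (19, 19, 20, 39, k), (19, 20, 14, 13, d), (19, 20, 14, 28, b), (19, 20, 14, 39, q), (20, 17, 19, 35, w), (32, 18, 27, 8, k), (40, 19, 20, 39, k), (8, 18, 27, 8, k)}.
Joining (S ⨝ U) and Q on C yields {(12, 19, 20, 39, k, 22), (18, 19, 20, 39, k, 22), (19, 19, 20, 39, k, 22), (19, 20, 14, 13, d, 23), (32, 18, 27, 8, k, 22), (40, 19, 20, 39, k, 22), (8, 18, 27, 8, k, 22)}.
Keep only column(s) G, A: {(18, 32), (18, 8), (19, 12), (19, 18), (19, 19), (19, 40), (20, 19)}
Filtering on A ≠ 12 leaves {(18, 32), (18, 8), (19, 18), (19, 19), (19, 40), (20, 19)}.
Filtering on G = A leaves {(19, 19)}.

{(19, 19)}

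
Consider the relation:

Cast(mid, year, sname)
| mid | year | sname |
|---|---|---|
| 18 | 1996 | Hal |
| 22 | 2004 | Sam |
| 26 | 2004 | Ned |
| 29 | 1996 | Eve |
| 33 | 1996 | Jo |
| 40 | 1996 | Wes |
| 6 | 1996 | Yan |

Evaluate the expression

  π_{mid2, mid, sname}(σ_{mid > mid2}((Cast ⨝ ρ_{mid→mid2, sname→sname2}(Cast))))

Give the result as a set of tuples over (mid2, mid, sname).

ρ[mid→mid2, sname→sname2]: schema becomes (mid2, year, sname2); tuples unchanged.
Joining Cast and ρ_{mid→mid2, sname→sname2}(Cast) on year yields {(18, 1996, Hal, 18, Hal), (18, 1996, Hal, 29, Eve), (18, 1996, Hal, 33, Jo), (18, 1996, Hal, 40, Wes), (18, 1996, Hal, 6, Yan), (22, 2004, Sam, 22, Sam), (22, 2004, Sam, 26, Ned), (26, 2004, Ned, 22, Sam), (26, 2004, Ned, 26, Ned), (29, 1996, Eve, 18, Hal), (29, 1996, Eve, 29, Eve), (29, 1996, Eve, 33, Jo), (29, 1996, Eve, 40, Wes), (29, 1996, Eve, 6, Yan), (33, 1996, Jo, 18, Hal), (33, 1996, Jo, 29, Eve), (33, 1996, Jo, 33, Jo), (33, 1996, Jo, 40, Wes), (33, 1996, Jo, 6, Yan), (40, 1996, Wes, 18, Hal), (40, 1996, Wes, 29, Eve), (40, 1996, Wes, 33, Jo), (40, 1996, Wes, 40, Wes), (40, 1996, Wes, 6, Yan), (6, 1996, Yan, 18, Hal), (6, 1996, Yan, 29, Eve), (6, 1996, Yan, 33, Jo), (6, 1996, Yan, 40, Wes), (6, 1996, Yan, 6, Yan)}.
Filtering on mid > mid2 leaves {(18, 1996, Hal, 6, Yan), (26, 2004, Ned, 22, Sam), (29, 1996, Eve, 18, Hal), (29, 1996, Eve, 6, Yan), (33, 1996, Jo, 18, Hal), (33, 1996, Jo, 29, Eve), (33, 1996, Jo, 6, Yan), (40, 1996, Wes, 18, Hal), (40, 1996, Wes, 29, Eve), (40, 1996, Wes, 33, Jo), (40, 1996, Wes, 6, Yan)}.
Projecting to mid2, mid, sname: {(18, 29, Eve), (18, 33, Jo), (18, 40, Wes), (22, 26, Ned), (29, 33, Jo), (29, 40, Wes), (33, 40, Wes), (6, 18, Hal), (6, 29, Eve), (6, 33, Jo), (6, 40, Wes)}

{(18, 29, Eve), (18, 33, Jo), (18, 40, Wes), (22, 26, Ned), (29, 33, Jo), (29, 40, Wes), (33, 40, Wes), (6, 18, Hal), (6, 29, Eve), (6, 33, Jo), (6, 40, Wes)}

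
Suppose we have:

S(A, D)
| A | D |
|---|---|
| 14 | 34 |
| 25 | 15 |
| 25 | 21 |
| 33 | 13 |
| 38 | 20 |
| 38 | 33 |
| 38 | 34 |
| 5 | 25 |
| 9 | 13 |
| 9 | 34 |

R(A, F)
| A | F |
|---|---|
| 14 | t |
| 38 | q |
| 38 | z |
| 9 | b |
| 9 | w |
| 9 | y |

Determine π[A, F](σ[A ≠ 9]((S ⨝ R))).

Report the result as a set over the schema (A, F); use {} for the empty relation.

Natural join on A: {(14, 34, t), (38, 20, q), (38, 20, z), (38, 33, q), (38, 33, z), (38, 34, q), (38, 34, z), (9, 13, b), (9, 13, w), (9, 13, y), (9, 34, b), (9, 34, w), (9, 34, y)}
Selection A ≠ 9: {(14, 34, t), (38, 20, q), (38, 20, z), (38, 33, q), (38, 33, z), (38, 34, q), (38, 34, z)}
π[A, F]: project onto (A, F) (4 duplicate(s) eliminated) → {(14, t), (38, q), (38, z)}

{(14, t), (38, q), (38, z)}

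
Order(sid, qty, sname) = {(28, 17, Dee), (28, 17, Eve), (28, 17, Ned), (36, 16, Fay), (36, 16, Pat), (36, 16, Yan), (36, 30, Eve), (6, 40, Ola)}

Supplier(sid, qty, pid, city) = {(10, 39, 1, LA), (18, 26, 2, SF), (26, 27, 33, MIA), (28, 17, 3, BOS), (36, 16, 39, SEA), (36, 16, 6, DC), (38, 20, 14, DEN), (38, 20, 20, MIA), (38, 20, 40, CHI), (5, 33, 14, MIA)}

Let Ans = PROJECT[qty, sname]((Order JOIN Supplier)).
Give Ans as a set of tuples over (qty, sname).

Natural join on sid, qty: {(28, 17, Dee, 3, BOS), (28, 17, Eve, 3, BOS), (28, 17, Ned, 3, BOS), (36, 16, Fay, 39, SEA), (36, 16, Fay, 6, DC), (36, 16, Pat, 39, SEA), (36, 16, Pat, 6, DC), (36, 16, Yan, 39, SEA), (36, 16, Yan, 6, DC)}
π_{qty, sname} gives {(16, Fay), (16, Pat), (16, Yan), (17, Dee), (17, Eve), (17, Ned)} (3 duplicate(s) eliminated).

{(16, Fay), (16, Pat), (16, Yan), (17, Dee), (17, Eve), (17, Ned)}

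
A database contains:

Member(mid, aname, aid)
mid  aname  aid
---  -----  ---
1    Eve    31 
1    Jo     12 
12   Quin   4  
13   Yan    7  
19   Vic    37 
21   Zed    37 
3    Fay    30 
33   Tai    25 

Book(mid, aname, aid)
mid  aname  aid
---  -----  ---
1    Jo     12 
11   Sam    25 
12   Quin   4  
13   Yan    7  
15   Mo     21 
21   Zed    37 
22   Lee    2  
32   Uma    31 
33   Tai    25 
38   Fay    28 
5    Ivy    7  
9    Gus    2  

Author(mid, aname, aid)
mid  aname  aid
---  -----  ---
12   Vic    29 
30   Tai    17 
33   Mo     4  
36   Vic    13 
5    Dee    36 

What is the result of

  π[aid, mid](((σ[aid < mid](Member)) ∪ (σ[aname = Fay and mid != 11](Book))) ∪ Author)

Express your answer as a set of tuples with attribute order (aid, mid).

Selection aid < mid: {(12, Quin, 4), (13, Yan, 7), (33, Tai, 25)}
Selection aname = Fay and mid != 11: {(38, Fay, 28)}
Taking the union: {(12, Quin, 4), (13, Yan, 7), (33, Tai, 25), (38, Fay, 28)}
Taking the union: {(12, Quin, 4), (12, Vic, 29), (13, Yan, 7), (30, Tai, 17), (33, Mo, 4), (33, Tai, 25), (36, Vic, 13), (38, Fay, 28), (5, Dee, 36)}
π_{aid, mid} gives {(13, 36), (17, 30), (25, 33), (28, 38), (29, 12), (36, 5), (4, 12), (4, 33), (7, 13)}.

{(13, 36), (17, 30), (25, 33), (28, 38), (29, 12), (36, 5), (4, 12), (4, 33), (7, 13)}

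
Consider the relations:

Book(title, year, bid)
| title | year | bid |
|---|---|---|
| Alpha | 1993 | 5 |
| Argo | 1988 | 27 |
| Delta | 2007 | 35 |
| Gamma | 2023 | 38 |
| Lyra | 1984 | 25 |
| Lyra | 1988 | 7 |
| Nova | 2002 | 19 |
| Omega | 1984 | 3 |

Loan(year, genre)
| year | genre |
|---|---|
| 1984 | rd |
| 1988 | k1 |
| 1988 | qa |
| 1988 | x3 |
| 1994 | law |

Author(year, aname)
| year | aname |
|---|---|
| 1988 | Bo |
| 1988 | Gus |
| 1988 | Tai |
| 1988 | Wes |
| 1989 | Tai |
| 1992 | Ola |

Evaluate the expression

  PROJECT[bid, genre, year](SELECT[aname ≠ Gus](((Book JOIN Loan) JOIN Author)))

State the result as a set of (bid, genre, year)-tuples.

Book ⋈ Loan (natural join on year): {(Argo, 1988, 27, k1), (Argo, 1988, 27, qa), (Argo, 1988, 27, x3), (Lyra, 1984, 25, rd), (Lyra, 1988, 7, k1), (Lyra, 1988, 7, qa), (Lyra, 1988, 7, x3), (Omega, 1984, 3, rd)}
(Book JOIN Loan) ⋈ Author (natural join on year): {(Argo, 1988, 27, k1, Bo), (Argo, 1988, 27, k1, Gus), (Argo, 1988, 27, k1, Tai), (Argo, 1988, 27, k1, Wes), (Argo, 1988, 27, qa, Bo), (Argo, 1988, 27, qa, Gus), (Argo, 1988, 27, qa, Tai), (Argo, 1988, 27, qa, Wes), (Argo, 1988, 27, x3, Bo), (Argo, 1988, 27, x3, Gus), (Argo, 1988, 27, x3, Tai), (Argo, 1988, 27, x3, Wes), (Lyra, 1988, 7, k1, Bo), (Lyra, 1988, 7, k1, Gus), (Lyra, 1988, 7, k1, Tai), (Lyra, 1988, 7, k1, Wes), (Lyra, 1988, 7, qa, Bo), (Lyra, 1988, 7, qa, Gus), (Lyra, 1988, 7, qa, Tai), (Lyra, 1988, 7, qa, Wes), (Lyra, 1988, 7, x3, Bo), (Lyra, 1988, 7, x3, Gus), (Lyra, 1988, 7, x3, Tai), (Lyra, 1988, 7, x3, Wes)}
Selection aname ≠ Gus: {(Argo, 1988, 27, k1, Bo), (Argo, 1988, 27, k1, Tai), (Argo, 1988, 27, k1, Wes), (Argo, 1988, 27, qa, Bo), (Argo, 1988, 27, qa, Tai), (Argo, 1988, 27, qa, Wes), (Argo, 1988, 27, x3, Bo), (Argo, 1988, 27, x3, Tai), (Argo, 1988, 27, x3, Wes), (Lyra, 1988, 7, k1, Bo), (Lyra, 1988, 7, k1, Tai), (Lyra, 1988, 7, k1, Wes), (Lyra, 1988, 7, qa, Bo), (Lyra, 1988, 7, qa, Tai), (Lyra, 1988, 7, qa, Wes), (Lyra, 1988, 7, x3, Bo), (Lyra, 1988, 7, x3, Tai), (Lyra, 1988, 7, x3, Wes)}
π[bid, genre, year]: project onto (bid, genre, year) (12 duplicate(s) eliminated) → {(27, k1, 1988), (27, qa, 1988), (27, x3, 1988), (7, k1, 1988), (7, qa, 1988), (7, x3, 1988)}

{(27, k1, 1988), (27, qa, 1988), (27, x3, 1988), (7, k1, 1988), (7, qa, 1988), (7, x3, 1988)}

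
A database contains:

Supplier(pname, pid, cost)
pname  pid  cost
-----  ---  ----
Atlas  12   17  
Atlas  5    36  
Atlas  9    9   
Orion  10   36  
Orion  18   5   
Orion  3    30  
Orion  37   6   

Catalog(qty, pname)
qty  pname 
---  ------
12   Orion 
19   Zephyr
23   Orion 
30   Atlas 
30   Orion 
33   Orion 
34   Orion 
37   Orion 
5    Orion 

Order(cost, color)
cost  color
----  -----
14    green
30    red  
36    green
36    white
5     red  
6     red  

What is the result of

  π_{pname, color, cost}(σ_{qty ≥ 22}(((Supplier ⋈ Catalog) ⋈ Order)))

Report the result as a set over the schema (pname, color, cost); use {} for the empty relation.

{(Atlas, green, 36), (Atlas, white, 36), (Orion, green, 36), (Orion, red, 30), (Orion, red, 5), (Orion, red, 6), (Orion, white, 36)}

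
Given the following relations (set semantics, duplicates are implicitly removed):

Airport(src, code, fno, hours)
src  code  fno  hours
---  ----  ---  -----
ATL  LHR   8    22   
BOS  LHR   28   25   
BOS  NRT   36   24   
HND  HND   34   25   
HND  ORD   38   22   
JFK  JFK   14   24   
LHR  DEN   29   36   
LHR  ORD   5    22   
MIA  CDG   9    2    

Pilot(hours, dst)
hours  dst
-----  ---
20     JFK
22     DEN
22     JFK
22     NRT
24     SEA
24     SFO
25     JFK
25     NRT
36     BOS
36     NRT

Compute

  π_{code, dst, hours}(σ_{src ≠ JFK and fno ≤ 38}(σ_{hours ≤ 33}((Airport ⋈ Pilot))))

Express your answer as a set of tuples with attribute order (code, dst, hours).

{(HND, JFK, 25), (HND, NRT, 25), (LHR, DEN, 22), (LHR, JFK, 22), (LHR, JFK, 25), (LHR, NRT, 22), (LHR, NRT, 25), (NRT, SEA, 24), (NRT, SFO, 24), (ORD, DEN, 22), (ORD, JFK, 22), (ORD, NRT, 22)}

Joining Airport and Pilot on hours yields {(ATL, LHR, 8, 22, DEN), (ATL, LHR, 8, 22, JFK), (ATL, LHR, 8, 22, NRT), (BOS, LHR, 28, 25, JFK), (BOS, LHR, 28, 25, NRT), (BOS, NRT, 36, 24, SEA), (BOS, NRT, 36, 24, SFO), (HND, HND, 34, 25, JFK), (HND, HND, 34, 25, NRT), (HND, ORD, 38, 22, DEN), (HND, ORD, 38, 22, JFK), (HND, ORD, 38, 22, NRT), (JFK, JFK, 14, 24, SEA), (JFK, JFK, 14, 24, SFO), (LHR, DEN, 29, 36, BOS), (LHR, DEN, 29, 36, NRT), (LHR, ORD, 5, 22, DEN), (LHR, ORD, 5, 22, JFK), (LHR, ORD, 5, 22, NRT)}.
Selection hours ≤ 33: {(ATL, LHR, 8, 22, DEN), (ATL, LHR, 8, 22, JFK), (ATL, LHR, 8, 22, NRT), (BOS, LHR, 28, 25, JFK), (BOS, LHR, 28, 25, NRT), (BOS, NRT, 36, 24, SEA), (BOS, NRT, 36, 24, SFO), (HND, HND, 34, 25, JFK), (HND, HND, 34, 25, NRT), (HND, ORD, 38, 22, DEN), (HND, ORD, 38, 22, JFK), (HND, ORD, 38, 22, NRT), (JFK, JFK, 14, 24, SEA), (JFK, JFK, 14, 24, SFO), (LHR, ORD, 5, 22, DEN), (LHR, ORD, 5, 22, JFK), (LHR, ORD, 5, 22, NRT)}
Selection src ≠ JFK and fno ≤ 38: {(ATL, LHR, 8, 22, DEN), (ATL, LHR, 8, 22, JFK), (ATL, LHR, 8, 22, NRT), (BOS, LHR, 28, 25, JFK), (BOS, LHR, 28, 25, NRT), (BOS, NRT, 36, 24, SEA), (BOS, NRT, 36, 24, SFO), (HND, HND, 34, 25, JFK), (HND, HND, 34, 25, NRT), (HND, ORD, 38, 22, DEN), (HND, ORD, 38, 22, JFK), (HND, ORD, 38, 22, NRT), (LHR, ORD, 5, 22, DEN), (LHR, ORD, 5, 22, JFK), (LHR, ORD, 5, 22, NRT)}
Keep only column(s) code, dst, hours (3 duplicate(s) eliminated): {(HND, JFK, 25), (HND, NRT, 25), (LHR, DEN, 22), (LHR, JFK, 22), (LHR, JFK, 25), (LHR, NRT, 22), (LHR, NRT, 25), (NRT, SEA, 24), (NRT, SFO, 24), (ORD, DEN, 22), (ORD, JFK, 22), (ORD, NRT, 22)}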